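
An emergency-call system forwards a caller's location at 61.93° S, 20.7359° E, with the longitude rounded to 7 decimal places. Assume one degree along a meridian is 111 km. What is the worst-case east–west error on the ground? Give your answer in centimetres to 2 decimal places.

Rounding to 7 decimal places leaves the longitude within ±5e-08° of the true value.
Parallels shrink by cos φ, so at 61.93° a degree of longitude is 111000 × 0.4705 ≈ 52231 m.
East–west error: 5e-08° × 52231 m/° ≈ 0.00261155 m.
That is 0.00261155 m = 0.26116 cm.

0.26 centimetres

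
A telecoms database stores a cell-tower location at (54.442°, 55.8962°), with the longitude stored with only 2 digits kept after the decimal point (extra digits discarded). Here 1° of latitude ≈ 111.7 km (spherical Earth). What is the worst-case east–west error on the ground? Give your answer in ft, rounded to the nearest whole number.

Truncating at 2 decimal places can drop up to a full unit in the last place, so the longitude may be off by as much as 0.01°.
One degree of longitude at 54.442° is 111700 × cos 54.442° ≈ 111700 × 0.5815 = 64956.5 m.
Maximum E–W displacement: 0.01 × 64956.5 = 649.565 m.
Converting: 649.565 m × 3.2808 ft/m ≈ 2131.1 ft.

2131 ft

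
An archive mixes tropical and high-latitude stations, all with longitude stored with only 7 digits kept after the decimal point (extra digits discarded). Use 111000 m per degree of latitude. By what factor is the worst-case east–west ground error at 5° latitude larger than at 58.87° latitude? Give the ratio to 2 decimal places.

1.93

Truncating at 7 decimal places can drop up to a full unit in the last place, so the longitude may be off by as much as 1e-07°.
At 5°: 1e-07° × 111000 × cos 5° = 1e-07 × 111000 × 0.9962 ≈ 0.011058 m.
At 58.87°: 1e-07° × 111000 × cos 58.87° = 1e-07 × 111000 × 0.5170 ≈ 0.0057385 m.
The ratio reduces to cos 5° / cos 58.87° = 0.9962/0.5170 ≈ 1.9269.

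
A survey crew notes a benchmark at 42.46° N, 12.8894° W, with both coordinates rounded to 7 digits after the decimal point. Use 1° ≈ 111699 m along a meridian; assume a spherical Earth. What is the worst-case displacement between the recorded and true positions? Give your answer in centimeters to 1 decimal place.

0.7 centimeters

Rounding to 7 decimal places leaves each coordinate within ±5e-08° of the true value.
North–south component: 5e-08° × 111699 = 0.00558495 m.
E–W at 42.46°: 5e-08° × 111699 × cos 42.46° = 5e-08 × 111699 × 0.7377 ≈ 0.00412029 m.
Combining orthogonally: (0.00558495² + 0.00412029²)^½ ≈ 0.00694035 m.
That is 0.00694035 m = 0.69403 cm.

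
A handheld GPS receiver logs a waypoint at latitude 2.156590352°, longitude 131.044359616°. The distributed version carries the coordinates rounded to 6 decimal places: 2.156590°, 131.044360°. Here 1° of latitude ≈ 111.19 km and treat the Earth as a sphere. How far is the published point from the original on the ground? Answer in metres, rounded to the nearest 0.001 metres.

0.058 metres

The latitude changed by +0.000000352° and the longitude by -0.000000384°.
N–S: 0.000000352° × 111190 m/° = 0.0391389 m.
E–W at 2.15659°: -0.000000384° × 111190 × cos 2.15659° = -0.000000384 × 111190 × 0.9993 ≈ -0.0426667 m.
Hypotenuse of the two orthogonal shifts: √(0.0391389² + 0.0426667²) = 0.0578991 m.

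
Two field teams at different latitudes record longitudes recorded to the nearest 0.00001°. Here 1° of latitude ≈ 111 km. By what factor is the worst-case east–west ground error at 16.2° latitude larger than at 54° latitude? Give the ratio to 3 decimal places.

1.634

Rounding to 5 decimal places leaves the longitude within ±5e-06° of the true value.
Error at 16.2° = 5e-06° × 111000 × cos 16.2° ≈ 0.555 × 0.9603 = 0.53296 m.
At 54°: 5e-06° × 111000 × cos 54° = 5e-06 × 111000 × 0.5878 ≈ 0.32622 m.
The ratio reduces to cos 16.2° / cos 54° = 0.9603/0.5878 ≈ 1.6337.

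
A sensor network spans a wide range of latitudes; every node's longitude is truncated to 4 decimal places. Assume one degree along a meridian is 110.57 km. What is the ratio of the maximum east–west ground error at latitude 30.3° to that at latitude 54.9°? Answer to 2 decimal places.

1.50

Truncating at 4 decimal places can drop up to a full unit in the last place, so the longitude may be off by as much as 0.0001°.
At 30.3°: 0.0001° × 110570 × cos 30.3° = 0.0001 × 110570 × 0.8634 ≈ 9.5466 m.
At 54.9°: 0.0001° × 110570 × cos 54.9° = 0.0001 × 110570 × 0.5750 ≈ 6.3578 m.
Ratio: 9.5466 / 6.3578 = cos 30.3° / cos 54.9° ≈ 1.5015.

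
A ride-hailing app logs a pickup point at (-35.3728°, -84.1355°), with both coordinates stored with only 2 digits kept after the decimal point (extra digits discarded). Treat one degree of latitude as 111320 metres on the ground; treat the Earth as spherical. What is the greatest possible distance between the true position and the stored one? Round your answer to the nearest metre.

Truncating at 2 decimal places can drop up to a full unit in the last place, so each coordinate may be off by as much as 0.01°.
N–S: 0.01° × 111320 m/° = 1113.2 m.
Longitude error → 0.01 × 111320 × cos 35.3728° = 0.01 × 111320 × 0.8154 ≈ 907.706 m.
The two errors are perpendicular, so the maximum displacement is √(1113.2² + 907.706²) ≈ 1436.37 m.

1436 metres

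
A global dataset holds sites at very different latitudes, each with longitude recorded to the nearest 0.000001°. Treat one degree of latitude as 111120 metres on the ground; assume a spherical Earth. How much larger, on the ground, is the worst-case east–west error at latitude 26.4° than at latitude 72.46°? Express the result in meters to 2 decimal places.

0.03 meters

Rounding to 6 decimal places leaves the longitude within ±5e-07° of the true value.
At 26.4°: 5e-07° × 111120 × cos 26.4° = 5e-07 × 111120 × 0.8957 ≈ 0.049766 m.
At 72.46°: 5e-07° × 111120 × cos 72.46° = 5e-07 × 111120 × 0.3014 ≈ 0.016744 m.
Difference: 0.049766 − 0.016744 = 0.033022 m.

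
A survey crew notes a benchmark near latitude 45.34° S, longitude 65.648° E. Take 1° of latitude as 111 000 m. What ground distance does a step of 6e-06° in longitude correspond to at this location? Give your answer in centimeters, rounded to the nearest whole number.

One degree of longitude here spans 111000 × cos 45.34° = 111000 × 0.7029 ≈ 78021.7 m; 6e-06° of that is 0.46813 m.
That is 0.46813 m = 46.813 cm.

47 centimeters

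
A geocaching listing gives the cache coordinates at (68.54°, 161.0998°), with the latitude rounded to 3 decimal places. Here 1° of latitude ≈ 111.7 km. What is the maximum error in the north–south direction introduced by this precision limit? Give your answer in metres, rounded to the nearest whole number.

56 metres

Rounding to 3 decimal places leaves the latitude within ±0.0005° of the true value.
Along the meridian that is 0.0005° × 111700 m/° = 55.85 m.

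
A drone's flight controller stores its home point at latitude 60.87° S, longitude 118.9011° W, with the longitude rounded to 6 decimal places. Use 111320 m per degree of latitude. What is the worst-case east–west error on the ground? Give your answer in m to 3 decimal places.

0.027 m

Rounding to 6 decimal places leaves the longitude within ±5e-07° of the true value.
Parallels shrink by cos φ, so at 60.87° a degree of longitude is 111320 × 0.4868 ≈ 54189.8 m.
So at most 5e-07° × 54189.8 ≈ 0.0270949 m east–west.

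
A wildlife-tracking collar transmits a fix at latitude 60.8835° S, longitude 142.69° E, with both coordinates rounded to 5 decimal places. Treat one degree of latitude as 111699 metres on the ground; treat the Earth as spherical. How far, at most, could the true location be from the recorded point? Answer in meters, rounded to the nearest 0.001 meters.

0.621 meters

Rounding to 5 decimal places leaves each coordinate within ±5e-06° of the true value.
N–S: 5e-06° × 111699 m/° = 0.558495 m.
Longitude error → 5e-06 × 111699 × cos 60.8835° = 5e-06 × 111699 × 0.4866 ≈ 0.271756 m.
Combining orthogonally: (0.558495² + 0.271756²)^½ ≈ 0.621102 m.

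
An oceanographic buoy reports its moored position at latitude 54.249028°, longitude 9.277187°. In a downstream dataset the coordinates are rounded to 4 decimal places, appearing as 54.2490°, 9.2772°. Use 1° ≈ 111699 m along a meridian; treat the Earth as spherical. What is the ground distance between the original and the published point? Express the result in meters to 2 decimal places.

3.24 meters

The latitude changed by +0.000028° and the longitude by -0.000013°.
North–south shift: 0.000028 × 111699 = 3.12757 m.
E–W at 54.249°: -0.000013° × 111699 × cos 54.249° = -0.000013 × 111699 × 0.5843 ≈ -0.848402 m.
Combined displacement = (3.12757² + 0.848402²)^½ ≈ 3.2406 m.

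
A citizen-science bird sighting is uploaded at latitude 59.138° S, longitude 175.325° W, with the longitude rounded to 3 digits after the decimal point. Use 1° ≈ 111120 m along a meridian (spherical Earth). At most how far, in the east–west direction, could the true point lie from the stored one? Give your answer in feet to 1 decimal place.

Rounding to 3 decimal places leaves the longitude within ±0.0005° of the true value.
At latitude 59.138° a degree of longitude spans 111120 m × cos 59.138° = 111120 × 0.5130 ≈ 57001.5 m.
So at most 0.0005° × 57001.5 ≈ 28.5007 m east–west.
Converting: 28.5007 m × 3.2808 ft/m ≈ 93.506 ft.

93.5 feet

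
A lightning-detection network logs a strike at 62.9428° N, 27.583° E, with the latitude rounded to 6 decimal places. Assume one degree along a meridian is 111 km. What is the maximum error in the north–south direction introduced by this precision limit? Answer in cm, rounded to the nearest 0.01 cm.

Rounding to 6 decimal places leaves the latitude within ±5e-07° of the true value.
So the N–S error is at most 5e-07 × 111000 = 0.0555 m.
That is 0.0555 m = 5.55 cm.

5.55 cm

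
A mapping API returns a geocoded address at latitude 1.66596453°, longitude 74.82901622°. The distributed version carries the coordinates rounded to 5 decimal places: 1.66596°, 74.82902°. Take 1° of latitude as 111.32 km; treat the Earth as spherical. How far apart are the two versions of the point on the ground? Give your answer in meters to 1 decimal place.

Δlat = 1.66596453 − 1.66596 = +0.00000453°; Δlon = 74.82901622 − 74.82902 = -0.00000378°.
N–S: 0.00000453° × 111320 m/° = 0.50428 m.
E–W at 1.66596°: -0.00000378° × 111320 × cos 1.66596° = -0.00000378 × 111320 × 0.9996 ≈ -0.420612 m.
Hypotenuse of the two orthogonal shifts: √(0.50428² + 0.420612²) = 0.656667 m.

0.7 meters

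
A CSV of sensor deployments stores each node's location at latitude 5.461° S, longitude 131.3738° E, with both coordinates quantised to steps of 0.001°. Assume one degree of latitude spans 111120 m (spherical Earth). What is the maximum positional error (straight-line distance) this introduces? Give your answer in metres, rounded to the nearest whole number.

78 metres

With a 0.001° grid the true value lies within half a step, ±0.001°/2 = ±0.0005°, of the stored one.
North–south component: 0.0005° × 111120 = 55.56 m.
East–west component at 5.461°: 0.0005° × 111120 × cos 5.461° ≈ 0.0005 × 110616 ≈ 55.3078 m.
The two errors are perpendicular, so the maximum displacement is √(55.56² + 55.3078²) ≈ 78.3956 m.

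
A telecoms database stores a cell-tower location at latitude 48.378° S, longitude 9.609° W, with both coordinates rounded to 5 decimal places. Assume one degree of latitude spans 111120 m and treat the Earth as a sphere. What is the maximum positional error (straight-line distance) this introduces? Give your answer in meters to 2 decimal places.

Rounding to 5 decimal places leaves each coordinate within ±5e-06° of the true value.
N–S: 5e-06° × 111120 m/° = 0.5556 m.
E–W at 48.378°: 5e-06° × 111120 × cos 48.378° = 5e-06 × 111120 × 0.6642 ≈ 0.369037 m.
Worst case both components are at the extreme and orthogonal: √(0.5556² + 0.369037²) ≈ 0.666993 m.

0.67 meters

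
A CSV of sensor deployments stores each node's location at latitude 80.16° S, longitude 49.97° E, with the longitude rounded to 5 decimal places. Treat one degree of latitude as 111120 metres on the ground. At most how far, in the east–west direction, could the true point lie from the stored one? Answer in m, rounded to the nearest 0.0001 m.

0.0950 m

Rounding to 5 decimal places leaves the longitude within ±5e-06° of the true value.
At latitude 80.16° a degree of longitude spans 111120 m × cos 80.16° = 111120 × 0.1709 ≈ 18990.1 m.
East–west error: 5e-06° × 18990.1 m/° ≈ 0.0949506 m.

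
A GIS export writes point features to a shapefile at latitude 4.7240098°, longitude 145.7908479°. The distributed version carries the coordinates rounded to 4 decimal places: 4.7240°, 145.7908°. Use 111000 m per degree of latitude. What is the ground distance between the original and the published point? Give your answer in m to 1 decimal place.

5.4 m

The latitude changed by +0.0000098° and the longitude by +0.0000479°.
North–south shift: 0.0000098 × 111000 = 1.0878 m.
East–west at this latitude: 0.0000479° × 111000 × cos 4.724° ≈ 0.0000479 × 110623 = 5.29884 m.
Combined displacement = (1.0878² + 5.29884²)^½ ≈ 5.40934 m.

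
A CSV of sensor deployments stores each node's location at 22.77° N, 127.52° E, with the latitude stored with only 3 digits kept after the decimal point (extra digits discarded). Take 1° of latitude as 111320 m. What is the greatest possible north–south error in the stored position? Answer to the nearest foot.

365 feet

Truncating at 3 decimal places can drop up to a full unit in the last place, so the latitude may be off by as much as 0.001°.
Along the meridian that is 0.001° × 111320 m/° = 111.32 m.
In feet: 111.32 m ÷ 0.3048 ≈ 365.22 ft.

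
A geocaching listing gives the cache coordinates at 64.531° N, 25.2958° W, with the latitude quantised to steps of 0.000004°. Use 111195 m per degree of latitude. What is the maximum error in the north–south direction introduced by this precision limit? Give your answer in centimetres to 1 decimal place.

With a 0.000004° grid the true value lies within half a step, ±0.000004°/2 = ±2e-06°, of the stored one.
Along the meridian that is 2e-06° × 111195 m/° = 0.22239 m.
That is 0.22239 m = 22.239 cm.

22.2 centimetres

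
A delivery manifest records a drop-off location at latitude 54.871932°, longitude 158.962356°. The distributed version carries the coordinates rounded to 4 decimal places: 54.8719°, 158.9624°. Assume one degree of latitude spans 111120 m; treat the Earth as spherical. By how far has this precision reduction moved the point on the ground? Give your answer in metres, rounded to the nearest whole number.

5 metres

Δlat = 54.871932 − 54.8719 = +0.000032°; Δlon = 158.962356 − 158.9624 = -0.000044°.
North–south shift: 0.000032 × 111120 = 3.55584 m.
East–west at this latitude: -0.000044° × 111120 × cos 54.8719° ≈ -0.000044 × 63939.2 = -2.81332 m.
Hypotenuse of the two orthogonal shifts: √(3.55584² + 2.81332²) = 4.53418 m.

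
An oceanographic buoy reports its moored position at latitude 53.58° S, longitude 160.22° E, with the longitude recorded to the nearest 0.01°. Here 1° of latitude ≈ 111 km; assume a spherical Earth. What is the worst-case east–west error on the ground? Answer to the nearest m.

330 m

Rounding to 2 decimal places leaves the longitude within ±0.005° of the true value.
One degree of longitude at 53.58° is 111000 × cos 53.58° ≈ 111000 × 0.5937 = 65900.7 m.
So at most 0.005° × 65900.7 ≈ 329.503 m east–west.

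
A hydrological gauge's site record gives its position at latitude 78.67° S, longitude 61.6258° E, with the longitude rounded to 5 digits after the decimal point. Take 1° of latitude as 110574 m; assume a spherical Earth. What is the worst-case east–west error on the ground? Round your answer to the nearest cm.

11 cm

Rounding to 5 decimal places leaves the longitude within ±5e-06° of the true value.
Parallels shrink by cos φ, so at 78.67° a degree of longitude is 110574 × 0.1965 ≈ 21723.3 m.
So at most 5e-06° × 21723.3 ≈ 0.108617 m east–west.
That is 0.108617 m = 10.862 cm.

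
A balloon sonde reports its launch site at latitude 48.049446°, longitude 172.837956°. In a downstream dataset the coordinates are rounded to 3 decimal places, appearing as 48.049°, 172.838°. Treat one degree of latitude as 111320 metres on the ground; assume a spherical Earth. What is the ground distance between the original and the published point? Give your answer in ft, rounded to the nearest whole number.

The latitude changed by +0.000446° and the longitude by -0.000044°.
N–S: 0.000446° × 111320 m/° = 49.6487 m.
E–W at 48.049°: -0.000044° × 111320 × cos 48.049° = -0.000044 × 111320 × 0.6685 ≈ -3.27434 m.
Combined displacement = (49.6487² + 3.27434²)^½ ≈ 49.7566 m.
Converting: 49.7566 m × 3.2808 ft/m ≈ 163.24 ft.

163 ft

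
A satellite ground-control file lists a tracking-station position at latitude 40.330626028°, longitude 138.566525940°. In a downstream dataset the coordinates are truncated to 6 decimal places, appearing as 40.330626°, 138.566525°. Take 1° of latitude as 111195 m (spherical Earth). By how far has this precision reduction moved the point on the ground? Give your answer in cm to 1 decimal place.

8.0 cm

The latitude changed by +0.000000028° and the longitude by +0.000000940°.
North–south shift: 0.000000028 × 111195 = 0.00311346 m.
E–W at 40.3306°: 0.000000940° × 111195 × cos 40.3306° = 0.000000940 × 111195 × 0.7623 ≈ 0.0796805 m.
Hypotenuse of the two orthogonal shifts: √(0.00311346² + 0.0796805²) = 0.0797413 m.
That is 0.0797413 m = 7.9741 cm.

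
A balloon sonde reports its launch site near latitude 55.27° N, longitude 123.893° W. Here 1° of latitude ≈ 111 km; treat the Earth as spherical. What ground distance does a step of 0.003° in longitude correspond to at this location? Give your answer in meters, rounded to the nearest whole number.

190 meters

One degree of longitude here spans 111000 × cos 55.27° = 111000 × 0.5697 ≈ 63237.8 m; 0.003° of that is 189.713 m.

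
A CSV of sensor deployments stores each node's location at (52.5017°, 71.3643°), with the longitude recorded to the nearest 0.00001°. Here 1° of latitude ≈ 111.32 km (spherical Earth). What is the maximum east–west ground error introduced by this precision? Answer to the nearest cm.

34 cm

Rounding to 5 decimal places leaves the longitude within ±5e-06° of the true value.
One degree of longitude at 52.5017° is 111320 × cos 52.5017° ≈ 111320 × 0.6087 = 67764.7 m.
So at most 5e-06° × 67764.7 ≈ 0.338824 m east–west.
That is 0.338824 m = 33.882 cm.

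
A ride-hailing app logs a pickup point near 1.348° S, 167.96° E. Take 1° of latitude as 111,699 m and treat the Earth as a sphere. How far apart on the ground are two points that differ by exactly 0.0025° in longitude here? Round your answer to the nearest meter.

279 meters

At 1.348° a degree of longitude is 111699 × cos 1.348° ≈ 111668 m, so 0.0025° corresponds to 279.17 m.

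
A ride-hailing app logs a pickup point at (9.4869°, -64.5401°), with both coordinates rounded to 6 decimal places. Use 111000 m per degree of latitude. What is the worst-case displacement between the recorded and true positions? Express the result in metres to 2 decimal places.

0.08 metres

Rounding to 6 decimal places leaves each coordinate within ±5e-07° of the true value.
N–S: 5e-07° × 111000 m/° = 0.0555 m.
E–W at 9.4869°: 5e-07° × 111000 × cos 9.4869° = 5e-07 × 111000 × 0.9863 ≈ 0.0547409 m.
Combining orthogonally: (0.0555² + 0.0547409²)^½ ≈ 0.077954 m.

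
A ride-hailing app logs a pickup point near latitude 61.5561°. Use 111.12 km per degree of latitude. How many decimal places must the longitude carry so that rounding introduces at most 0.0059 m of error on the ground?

At 61.5561° one degree of longitude covers 111120 × cos 61.5561° ≈ 111120 × 0.4763 ≈ 52926.2 m.
N decimal places → at most half a unit in the last place, 0.5 × 10⁻ᴺ° = 52926.2/2 × 10⁻ᴺ m.
Setting 26463.1 × 10⁻ᴺ ≤ 0.0059 gives 10ᴺ ≥ 4.485e+06, i.e. N ≥ 6.65.
So 7 decimal places suffice (0.00265 m); 6 would allow up to 0.0265 m.

7 decimal places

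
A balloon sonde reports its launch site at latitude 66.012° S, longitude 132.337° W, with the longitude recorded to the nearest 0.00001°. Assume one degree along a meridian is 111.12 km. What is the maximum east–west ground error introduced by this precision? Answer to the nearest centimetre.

Rounding to 5 decimal places leaves the longitude within ±5e-06° of the true value.
At latitude 66.012° a degree of longitude spans 111120 m × cos 66.012° = 111120 × 0.4065 ≈ 45175.3 m.
Maximum E–W displacement: 5e-06 × 45175.3 = 0.225877 m.
That is 0.225877 m = 22.588 cm.

23 centimetres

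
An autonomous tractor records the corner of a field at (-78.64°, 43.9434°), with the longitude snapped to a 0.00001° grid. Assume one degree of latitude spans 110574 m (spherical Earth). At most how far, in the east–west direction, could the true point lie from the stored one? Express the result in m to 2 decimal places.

With a 0.00001° grid the true value lies within half a step, ±0.00001°/2 = ±5e-06°, of the stored one.
One degree of longitude at 78.64° is 110574 × cos 78.64° ≈ 110574 × 0.1970 = 21780.1 m.
East–west error: 5e-06° × 21780.1 m/° ≈ 0.1089 m.

0.11 m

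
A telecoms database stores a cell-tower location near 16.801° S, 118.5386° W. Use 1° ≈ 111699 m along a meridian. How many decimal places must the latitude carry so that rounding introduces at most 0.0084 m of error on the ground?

7 decimal places

One degree of latitude covers 111699 m.
With N decimal places the half-ulp bound is 0.5·10⁻ᴺ°, or 0.5·10⁻ᴺ × 111699 m on the ground.
Setting 55849.5 × 10⁻ᴺ ≤ 0.0084 gives 10ᴺ ≥ 6.649e+06, i.e. N ≥ 6.82.
At 6 places the error can reach 0.0558 m, but 7 places keeps it to 0.00558 m.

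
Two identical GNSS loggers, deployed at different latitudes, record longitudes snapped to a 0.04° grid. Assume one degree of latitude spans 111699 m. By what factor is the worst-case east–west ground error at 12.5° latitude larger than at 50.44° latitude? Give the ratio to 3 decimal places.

With a 0.04° grid the true value lies within half a step, ±0.04°/2 = ±0.02°, of the stored one.
Error at 12.5° = 0.02° × 111699 × cos 12.5° ≈ 2234 × 0.9763 = 2181 m.
Error at 50.44° = 0.02° × 111699 × cos 50.44° ≈ 2234 × 0.6369 = 1422.8 m.
The ratio reduces to cos 12.5° / cos 50.44° = 0.9763/0.6369 ≈ 1.5329.

1.533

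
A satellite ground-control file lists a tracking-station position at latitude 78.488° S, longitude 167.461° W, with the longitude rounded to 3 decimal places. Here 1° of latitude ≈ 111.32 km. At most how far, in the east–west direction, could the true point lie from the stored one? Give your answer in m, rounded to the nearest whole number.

Rounding to 3 decimal places leaves the longitude within ±0.0005° of the true value.
Parallels shrink by cos φ, so at 78.488° a degree of longitude is 111320 × 0.1996 ≈ 22216.5 m.
Maximum E–W displacement: 0.0005 × 22216.5 = 11.1082 m.

11 m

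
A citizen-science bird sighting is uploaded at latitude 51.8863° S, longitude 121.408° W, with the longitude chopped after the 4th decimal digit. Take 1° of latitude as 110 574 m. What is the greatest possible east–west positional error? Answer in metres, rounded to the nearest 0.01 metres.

Truncating at 4 decimal places can drop up to a full unit in the last place, so the longitude may be off by as much as 0.0001°.
At latitude 51.8863° a degree of longitude spans 110574 m × cos 51.8863° = 110574 × 0.6172 ≈ 68248.9 m.
East–west error: 0.0001° × 68248.9 m/° ≈ 6.82489 m.

6.82 metres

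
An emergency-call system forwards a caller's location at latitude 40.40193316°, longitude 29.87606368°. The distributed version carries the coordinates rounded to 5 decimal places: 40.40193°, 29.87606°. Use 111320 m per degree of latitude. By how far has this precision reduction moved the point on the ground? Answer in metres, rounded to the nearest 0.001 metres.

0.470 metres

Δlat = 40.40193316 − 40.40193 = +0.00000316°; Δlon = 29.87606368 − 29.87606 = +0.00000368°.
North–south shift: 0.00000316 × 111320 = 0.351771 m.
E–W at 40.4019°: 0.00000368° × 111320 × cos 40.4019° = 0.00000368 × 111320 × 0.7615 ≈ 0.311961 m.
Distance: √(0.351771² + 0.311961²) ≈ 0.470173 m.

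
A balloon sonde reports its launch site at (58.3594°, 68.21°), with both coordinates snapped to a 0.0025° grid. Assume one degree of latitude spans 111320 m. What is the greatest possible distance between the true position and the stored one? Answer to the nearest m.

157 m

With a 0.0025° grid the true value lies within half a step, ±0.0025°/2 = ±0.00125°, of the stored one.
North–south component: 0.00125° × 111320 = 139.15 m.
East–west component at 58.3594°: 0.00125° × 111320 × cos 58.3594° ≈ 0.00125 × 58397.3 ≈ 72.9966 m.
Combining orthogonally: (139.15² + 72.9966²)^½ ≈ 157.134 m.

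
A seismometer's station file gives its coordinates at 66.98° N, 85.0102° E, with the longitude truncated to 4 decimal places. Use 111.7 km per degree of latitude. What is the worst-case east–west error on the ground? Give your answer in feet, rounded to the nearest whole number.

Truncating at 4 decimal places can drop up to a full unit in the last place, so the longitude may be off by as much as 0.0001°.
Parallels shrink by cos φ, so at 66.98° a degree of longitude is 111700 × 0.3911 ≈ 43680.6 m.
East–west error: 0.0001° × 43680.6 m/° ≈ 4.36806 m.
Converting: 4.36806 m × 3.2808 ft/m ≈ 14.331 ft.

14 feet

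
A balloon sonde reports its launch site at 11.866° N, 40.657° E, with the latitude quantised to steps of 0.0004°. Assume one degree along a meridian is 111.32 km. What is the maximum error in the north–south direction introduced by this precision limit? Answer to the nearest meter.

22 meters

With a 0.0004° grid the true value lies within half a step, ±0.0004°/2 = ±0.0002°, of the stored one.
North–south distance: 0.0002° × 111320 m/° = 22.264 m.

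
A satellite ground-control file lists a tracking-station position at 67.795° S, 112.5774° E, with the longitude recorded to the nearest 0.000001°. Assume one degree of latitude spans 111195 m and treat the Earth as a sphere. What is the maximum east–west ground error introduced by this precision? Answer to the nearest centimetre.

Rounding to 6 decimal places leaves the longitude within ±5e-07° of the true value.
At latitude 67.795° a degree of longitude spans 111195 m × cos 67.795° = 111195 × 0.3779 ≈ 42023 m.
East–west error: 5e-07° × 42023 m/° ≈ 0.0210115 m.
That is 0.0210115 m = 2.1011 cm.

2 centimetres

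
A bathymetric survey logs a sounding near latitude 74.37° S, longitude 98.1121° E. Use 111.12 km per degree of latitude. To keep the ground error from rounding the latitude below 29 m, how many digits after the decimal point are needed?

4 decimal places

One degree of latitude covers 111120 m.
Rounding to N decimal places gives at most 0.5 × 10⁻ᴺ degrees of error, i.e. 0.5 × 10⁻ᴺ × 111120 m.
Need 0.5 × 111120 × 10⁻ᴺ ≤ 29 → 10⁻ᴺ ≤ 5.220e-04, so N ≥ 3.28.
At 3 places the error can reach 55.6 m, but 4 places keeps it to 5.56 m.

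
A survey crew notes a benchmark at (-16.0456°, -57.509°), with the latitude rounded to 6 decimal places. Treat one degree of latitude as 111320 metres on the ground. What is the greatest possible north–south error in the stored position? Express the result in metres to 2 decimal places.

Rounding to 6 decimal places leaves the latitude within ±5e-07° of the true value.
So the N–S error is at most 5e-07 × 111320 = 0.05566 m.

0.06 metres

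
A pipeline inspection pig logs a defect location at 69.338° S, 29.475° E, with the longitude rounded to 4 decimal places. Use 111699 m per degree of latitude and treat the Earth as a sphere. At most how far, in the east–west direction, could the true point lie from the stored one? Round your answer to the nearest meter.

2 meters

Rounding to 4 decimal places leaves the longitude within ±5e-05° of the true value.
At latitude 69.338° a degree of longitude spans 111699 m × cos 69.338° = 111699 × 0.3529 ≈ 39413.5 m.
So at most 5e-05° × 39413.5 ≈ 1.97067 m east–west.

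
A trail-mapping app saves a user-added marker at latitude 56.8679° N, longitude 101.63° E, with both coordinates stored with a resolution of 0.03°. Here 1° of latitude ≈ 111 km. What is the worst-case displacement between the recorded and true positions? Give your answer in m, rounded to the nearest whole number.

With a 0.03° grid the true value lies within half a step, ±0.03°/2 = ±0.015°, of the stored one.
North–south component: 0.015° × 111000 = 1665 m.
E–W at 56.8679°: 0.015° × 111000 × cos 56.8679° = 0.015 × 111000 × 0.5466 ≈ 910.041 m.
Combining orthogonally: (1665² + 910.041²)^½ ≈ 1897.47 m.

1897 m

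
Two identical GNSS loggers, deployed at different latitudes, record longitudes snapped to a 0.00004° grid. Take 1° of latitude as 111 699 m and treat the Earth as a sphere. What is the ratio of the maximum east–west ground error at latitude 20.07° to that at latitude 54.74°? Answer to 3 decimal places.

With a 0.00004° grid the true value lies within half a step, ±0.00004°/2 = ±2e-05°, of the stored one.
Error at 20.07° = 2e-05° × 111699 × cos 20.07° ≈ 2.234 × 0.9393 = 2.0983 m.
At 54.74°: 2e-05° × 111699 × cos 54.74° = 2e-05 × 111699 × 0.5773 ≈ 1.2896 m.
The ratio reduces to cos 20.07° / cos 54.74° = 0.9393/0.5773 ≈ 1.6270.

1.627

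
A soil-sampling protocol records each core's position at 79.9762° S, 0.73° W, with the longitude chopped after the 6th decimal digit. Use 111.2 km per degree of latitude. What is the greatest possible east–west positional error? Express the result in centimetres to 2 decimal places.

Truncating at 6 decimal places can drop up to a full unit in the last place, so the longitude may be off by as much as 1e-06°.
One degree of longitude at 79.9762° is 111200 × cos 79.9762° ≈ 111200 × 0.1741 = 19355.2 m.
So at most 1e-06° × 19355.2 ≈ 0.0193552 m east–west.
That is 0.0193552 m = 1.9355 cm.

1.94 centimetres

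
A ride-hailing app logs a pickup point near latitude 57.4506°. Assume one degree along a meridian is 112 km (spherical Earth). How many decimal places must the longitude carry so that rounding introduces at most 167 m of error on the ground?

At 57.4506° one degree of longitude covers 112000 × cos 57.4506° ≈ 112000 × 0.5380 ≈ 60259 m.
N decimal places → at most half a unit in the last place, 0.5 × 10⁻ᴺ° = 60259/2 × 10⁻ᴺ m.
Need 0.5 × 60259 × 10⁻ᴺ ≤ 167 → 10⁻ᴺ ≤ 5.543e-03, so N ≥ 2.26.
At 2 places the error can reach 301 m, but 3 places keeps it to 30.1 m.

3 decimal places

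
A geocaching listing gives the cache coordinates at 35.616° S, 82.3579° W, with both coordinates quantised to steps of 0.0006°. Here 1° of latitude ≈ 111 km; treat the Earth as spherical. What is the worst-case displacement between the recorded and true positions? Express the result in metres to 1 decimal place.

With a 0.0006° grid the true value lies within half a step, ±0.0006°/2 = ±0.0003°, of the stored one.
North–south component: 0.0003° × 111000 = 33.3 m.
Longitude error → 0.0003 × 111000 × cos 35.616° = 0.0003 × 111000 × 0.8129 ≈ 27.0708 m.
The two errors are perpendicular, so the maximum displacement is √(33.3² + 27.0708²) ≈ 42.9153 m.

42.9 metres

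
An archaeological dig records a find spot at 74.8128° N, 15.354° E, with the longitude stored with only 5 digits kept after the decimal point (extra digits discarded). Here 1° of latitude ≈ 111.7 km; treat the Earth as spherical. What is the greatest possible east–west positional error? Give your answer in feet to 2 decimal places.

Truncating at 5 decimal places can drop up to a full unit in the last place, so the longitude may be off by as much as 1e-05°.
Parallels shrink by cos φ, so at 74.8128° a degree of longitude is 111700 × 0.2620 ≈ 29262.4 m.
So at most 1e-05° × 29262.4 ≈ 0.292624 m east–west.
In feet: 0.292624 m ÷ 0.3048 ≈ 0.96005 ft.

0.96 feet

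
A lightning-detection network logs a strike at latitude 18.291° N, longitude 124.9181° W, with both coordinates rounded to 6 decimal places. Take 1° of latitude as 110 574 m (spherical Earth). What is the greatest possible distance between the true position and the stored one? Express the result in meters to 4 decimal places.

0.0762 meters

Rounding to 6 decimal places leaves each coordinate within ±5e-07° of the true value.
N–S: 5e-07° × 110574 m/° = 0.055287 m.
Longitude error → 5e-07 × 110574 × cos 18.291° = 5e-07 × 110574 × 0.9495 ≈ 0.0524936 m.
Combining orthogonally: (0.055287² + 0.0524936²)^½ ≈ 0.076238 m.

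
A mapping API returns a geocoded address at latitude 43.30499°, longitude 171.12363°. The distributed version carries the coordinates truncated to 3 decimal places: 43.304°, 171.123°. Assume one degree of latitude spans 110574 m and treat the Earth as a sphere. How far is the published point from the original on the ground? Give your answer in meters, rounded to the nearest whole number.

121 meters

Δlat = 43.30499 − 43.304 = +0.00099°; Δlon = 171.12363 − 171.123 = +0.00063°.
North–south shift: 0.00099 × 110574 = 109.468 m.
East–west at this latitude: 0.00063° × 110574 × cos 43.304° ≈ 0.00063 × 80467.5 = 50.6945 m.
Combined displacement = (109.468² + 50.6945²)^½ ≈ 120.637 m.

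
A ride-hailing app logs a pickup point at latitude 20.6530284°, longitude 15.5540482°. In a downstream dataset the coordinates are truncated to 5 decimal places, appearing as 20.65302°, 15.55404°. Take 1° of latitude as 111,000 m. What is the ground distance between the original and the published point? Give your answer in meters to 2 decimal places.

1.26 meters

The latitude changed by +0.0000084° and the longitude by +0.0000082°.
N–S: 0.0000084° × 111000 m/° = 0.9324 m.
East–west at this latitude: 0.0000082° × 111000 × cos 20.653° ≈ 0.0000082 × 103866 = 0.851705 m.
Distance: √(0.9324² + 0.851705²) ≈ 1.26284 m.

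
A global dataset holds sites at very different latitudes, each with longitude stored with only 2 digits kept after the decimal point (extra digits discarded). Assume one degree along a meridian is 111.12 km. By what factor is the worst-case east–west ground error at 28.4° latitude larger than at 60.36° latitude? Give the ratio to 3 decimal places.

Truncating at 2 decimal places can drop up to a full unit in the last place, so the longitude may be off by as much as 0.01°.
At 28.4°: 0.01° × 111120 × cos 28.4° = 0.01 × 111120 × 0.8796 ≈ 977.47 m.
At 60.36°: 0.01° × 111120 × cos 60.36° = 0.01 × 111120 × 0.4945 ≈ 549.54 m.
Ratio: 977.47 / 549.54 = cos 28.4° / cos 60.36° ≈ 1.7787.

1.779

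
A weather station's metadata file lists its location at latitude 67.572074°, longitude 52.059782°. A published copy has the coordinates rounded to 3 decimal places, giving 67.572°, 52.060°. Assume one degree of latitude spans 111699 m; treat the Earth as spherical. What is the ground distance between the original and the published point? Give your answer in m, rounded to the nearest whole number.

12 m

Δlat = 67.572074 − 67.572 = +0.000074°; Δlon = 52.059782 − 52.060 = -0.000218°.
North–south shift: 0.000074 × 111699 = 8.26573 m.
E–W at 67.572°: -0.000218° × 111699 × cos 67.572° = -0.000218 × 111699 × 0.3815 ≈ -9.29021 m.
Combined displacement = (8.26573² + 9.29021²)^½ ≈ 12.435 m.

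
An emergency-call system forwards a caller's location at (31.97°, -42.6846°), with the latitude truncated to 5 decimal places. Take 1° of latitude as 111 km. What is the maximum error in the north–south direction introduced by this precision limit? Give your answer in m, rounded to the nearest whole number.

Truncating at 5 decimal places can drop up to a full unit in the last place, so the latitude may be off by as much as 1e-05°.
Along the meridian that is 1e-05° × 111000 m/° = 1.11 m.

1 m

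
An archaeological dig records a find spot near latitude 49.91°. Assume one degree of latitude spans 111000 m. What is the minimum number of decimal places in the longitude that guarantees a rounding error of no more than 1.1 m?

At 49.91° one degree of longitude covers 111000 × cos 49.91° ≈ 111000 × 0.6440 ≈ 71482.9 m.
N decimal places → at most half a unit in the last place, 0.5 × 10⁻ᴺ° = 71482.9/2 × 10⁻ᴺ m.
Need 0.5 × 71482.9 × 10⁻ᴺ ≤ 1.1 → 10⁻ᴺ ≤ 3.078e-05, so N ≥ 4.51.
N = 4 would give 3.57 m (too coarse); N = 5 gives 0.357 m ≤ 1.1 m.

5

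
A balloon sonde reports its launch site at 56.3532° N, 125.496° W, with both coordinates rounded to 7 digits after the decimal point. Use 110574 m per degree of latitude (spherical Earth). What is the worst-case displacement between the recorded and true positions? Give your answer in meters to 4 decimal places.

0.0063 meters

Rounding to 7 decimal places leaves each coordinate within ±5e-08° of the true value.
North–south component: 5e-08° × 110574 = 0.0055287 m.
E–W at 56.3532°: 5e-08° × 110574 × cos 56.3532° = 5e-08 × 110574 × 0.5541 ≈ 0.0030633 m.
Combining orthogonally: (0.0055287² + 0.0030633²)^½ ≈ 0.00632063 m.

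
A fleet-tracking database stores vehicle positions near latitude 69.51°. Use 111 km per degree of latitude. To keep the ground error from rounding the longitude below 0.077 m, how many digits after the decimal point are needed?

6 decimal places

At 69.51° one degree of longitude covers 111000 × cos 69.51° ≈ 111000 × 0.3500 ≈ 38854.9 m.
N decimal places → at most half a unit in the last place, 0.5 × 10⁻ᴺ° = 38854.9/2 × 10⁻ᴺ m.
Setting 19427.4 × 10⁻ᴺ ≤ 0.077 gives 10ᴺ ≥ 2.523e+05, i.e. N ≥ 5.40.
At 5 places the error can reach 0.194 m, but 6 places keeps it to 0.0194 m.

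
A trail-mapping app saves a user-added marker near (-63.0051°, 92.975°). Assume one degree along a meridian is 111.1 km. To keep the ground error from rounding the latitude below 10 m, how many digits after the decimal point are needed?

One degree of latitude covers 111100 m.
Rounding to N decimal places gives at most 0.5 × 10⁻ᴺ degrees of error, i.e. 0.5 × 10⁻ᴺ × 111100 m.
Setting 55550 × 10⁻ᴺ ≤ 10 gives 10ᴺ ≥ 5555, i.e. N ≥ 3.74.
So 4 decimal places suffice (5.56 m); 3 would allow up to 55.6 m.

4 decimal places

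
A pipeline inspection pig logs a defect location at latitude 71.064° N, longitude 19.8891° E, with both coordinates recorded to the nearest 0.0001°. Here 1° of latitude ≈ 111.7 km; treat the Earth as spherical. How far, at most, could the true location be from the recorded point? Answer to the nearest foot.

Rounding to 4 decimal places leaves each coordinate within ±5e-05° of the true value.
North–south component: 5e-05° × 111700 = 5.585 m.
Longitude error → 5e-05 × 111700 × cos 71.064° = 5e-05 × 111700 × 0.3245 ≈ 1.8124 m.
Worst case both components are at the extreme and orthogonal: √(5.585² + 1.8124²) ≈ 5.87171 m.
In feet: 5.87171 m ÷ 0.3048 ≈ 19.264 ft.

19 feet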